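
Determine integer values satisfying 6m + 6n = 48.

Step 1: Check solvability.
gcd(6, 6) = 6
Since 6 divides 48, solutions exist.

Step 2: Apply extended Euclidean algorithm to find gcd.
We find integers such that 6*x0 + 6*y0 = 6

Step 3: Scale the particular solution.
Multiply by 48/6 = 8:
m = 0, n = 8

Step 4: Verify.
6*(0) + 6*(8) = 48 = 48 ✓

m = 0, n = 8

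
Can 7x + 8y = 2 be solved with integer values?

Step 1: Compute gcd(7, 8).
gcd(7, 8) = 1

Step 2: Check divisibility.
Does 1 divide 2? 2 = 1 x 2, so yes.

By the theorem on linear Diophantine equations, 7x + 8y = 2 has integer solutions if and only if gcd(7, 8) divides 2. Since 1 | 2, solutions exist.

Yes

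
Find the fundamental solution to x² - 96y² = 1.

We seek the smallest positive integers (x, y) with x² - 96y² = 1, i.e., x² = 96y² + 1.
Try successive y values:
y = 1: x² = 96·1² + 1 = 97, not a perfect square
y = 2: x² = 96·2² + 1 = 385, not a perfect square
y = 3: x² = 96·3² + 1 = 865, not a perfect square
... continuing the search (or via continued fractions) ...
y = 5: x² = 96·5² + 1 = 2401, x = 49 ✓

Verify: 49² - 96·5² = 2401 - 2400 = 1 ✓

x = 49, y = 5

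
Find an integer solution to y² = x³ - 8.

Try small integer x values and check whether x³ - 8 is a perfect square.
x = 2: x³ - 8 = 2³ - 8 = 8 - 8 = 0
Is 0 a perfect square? 0² = 0 ✓
So (x, y) = (2, 0) is a solution.

x = 2, y = 0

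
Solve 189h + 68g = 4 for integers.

Step 1: Check solvability.
gcd(189, 68) = 1
Since 1 divides 4, solutions exist.

Step 2: Apply extended Euclidean algorithm to find gcd.
We find integers such that 189*x0 + 68*y0 = 1

Step 3: Scale the particular solution.
Multiply by 4/1 = 4:
h = 36, g = -100

Step 4: Verify.
189*(36) + 68*(-100) = 4 = 4 ✓

h = 36, g = -100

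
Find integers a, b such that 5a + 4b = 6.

Step 1: Check solvability.
gcd(5, 4) = 1
Since 1 divides 6, solutions exist.

Step 2: Apply extended Euclidean algorithm to find gcd.
We find integers such that 5*x0 + 4*y0 = 1

Step 3: Scale the particular solution.
Multiply by 6/1 = 6:
a = 6, b = -6

Step 4: Verify.
5*(6) + 4*(-6) = 6 = 6 ✓

a = 6, b = -6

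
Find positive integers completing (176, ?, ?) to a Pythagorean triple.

We need the other leg and hypotenuse such that 176² + x² = c².
Take x = 1932, c = 1940: 176² + 1932² = 30976 + 3732624 = 3763600 = 1940² ✓
Triple: (1932, 176, 1940)

(1932, 176, 1940)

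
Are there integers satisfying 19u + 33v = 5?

Step 1: Compute gcd(19, 33).
gcd(19, 33) = 1

Step 2: Check divisibility.
Does 1 divide 5? 5 = 1 x 5, so yes.

By the theorem on linear Diophantine equations, 19u + 33v = 5 has integer solutions if and only if gcd(19, 33) divides 5. Since 1 | 5, solutions exist.

Yes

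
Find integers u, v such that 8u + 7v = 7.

Step 1: Check solvability.
gcd(8, 7) = 1
Since 1 divides 7, solutions exist.

Step 2: Apply extended Euclidean algorithm to find gcd.
We find integers such that 8*x0 + 7*y0 = 1

Step 3: Scale the particular solution.
Multiply by 7/1 = 7:
u = 7, v = -7

Step 4: Verify.
8*(7) + 7*(-7) = 7 = 7 ✓

u = 7, v = -7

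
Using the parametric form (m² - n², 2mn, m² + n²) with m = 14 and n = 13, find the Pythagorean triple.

a = m² - n² = 14² - 13² = 196 - 169 = 27
b = 2mn = 2·14·13 = 364
c = m² + n² = 196 + 169 = 365
Verify: 27² + 364² = 729 + 132496 = 133225 = 365² ✓

(27, 364, 365)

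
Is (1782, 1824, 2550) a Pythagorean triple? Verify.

Compute a² + b² = 1782² + 1824² = 3175524 + 3326976 = 6502500
Compute c² = 2550² = 6502500
Since 6502500 = 6502500, confirmed.

Yes, it is a Pythagorean triple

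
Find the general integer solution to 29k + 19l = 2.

Step 1: Compute gcd(29, 19) = 1.
Since 1 divides 2, solutions exist.

Step 2: Find a particular solution using extended Euclidean algorithm.
We get k₀ = 4, l₀ = -6.
Check: 29*4 + 19*-6 = 2 = 2 ✓

Step 3: Write the general solution.
k = 4 + (19/1)t = 4 + 19t
l = -6 - (29/1)t = -6 - 29t
for any integer t.

k = 4 + 19t, l = -6 - 29t for integer t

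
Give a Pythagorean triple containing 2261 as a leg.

We need the other leg and hypotenuse such that 2261² + x² = c².
Take x = 252, c = 2275: 2261² + 252² = 5112121 + 63504 = 5175625 = 2275² ✓
Triple: (2261, 252, 2275)

(2261, 252, 2275)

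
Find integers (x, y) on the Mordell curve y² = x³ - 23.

Try small integer x values and check whether x³ - 23 is a perfect square.
x = 3: x³ - 23 = 3³ - 23 = 27 - 23 = 4
Is 4 a perfect square? 2² = 4 ✓
So (x, y) = (3, 2) is a solution.

x = 3, y = 2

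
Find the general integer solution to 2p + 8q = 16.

Step 1: Compute gcd(2, 8) = 2.
Since 2 divides 16, solutions exist.

Step 2: Find a particular solution using extended Euclidean algorithm.
We get p₀ = 8, q₀ = 0.
Check: 2*8 + 8*0 = 16 = 16 ✓

Step 3: Write the general solution.
p = 8 + (8/2)t = 8 + 4t
q = 0 - (2/2)t = 0 - 1t
for any integer t.

p = 8 + 4t, q = 0 - 1t for integer t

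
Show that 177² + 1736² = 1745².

Compute a² + b² = 177² + 1736² = 31329 + 3013696 = 3045025
Compute c² = 1745² = 3045025
Since 3045025 = 3045025, confirmed.

Yes, it is a Pythagorean triple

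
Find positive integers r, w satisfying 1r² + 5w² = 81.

Try small values of r and check whether (81 - 1r²)/5 is a perfect square.
r = 1: 1·1² = 1, so 5w² = 81 - 1 = 80, giving w² = 16, w = 4.
Check: 1·1² + 5·4² = 1 + 80 = 81 ✓

r = 1, w = 4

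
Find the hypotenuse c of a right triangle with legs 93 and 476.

c² = a² + b² = 93² + 476² = 8649 + 226576 = 235225
c = sqrt(235225) = 485

485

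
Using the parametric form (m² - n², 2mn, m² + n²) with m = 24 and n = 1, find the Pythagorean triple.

a = m² - n² = 24² - 1² = 576 - 1 = 575
b = 2mn = 2·24·1 = 48
c = m² + n² = 576 + 1 = 577
Verify: 575² + 48² = 330625 + 2304 = 332929 = 577² ✓

(575, 48, 577)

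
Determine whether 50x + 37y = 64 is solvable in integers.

Step 1: Compute gcd(50, 37).
gcd(50, 37) = 1

Step 2: Check divisibility.
Does 1 divide 64? 64 = 1 x 64, so yes.

By the theorem on linear Diophantine equations, 50x + 37y = 64 has integer solutions if and only if gcd(50, 37) divides 64. Since 1 | 64, solutions exist.

Yes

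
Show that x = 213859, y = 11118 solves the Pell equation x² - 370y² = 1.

Compute x² = 213859² = 45735671881
Compute 370y² = 370·11118² = 370·123609924 = 45735671880
x² - 370y² = 45735671881 - 45735671880 = 1
Since this equals 1, (213859, 11118) is a solution.

Yes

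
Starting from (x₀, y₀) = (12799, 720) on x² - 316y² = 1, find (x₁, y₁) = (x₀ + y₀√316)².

Solutions to x² - Dy² = 1 are generated by powers of (x₀ + y₀√D).
The next solution satisfies x₁ + y₁√316 = (x₀ + y₀√316)², giving:
x₁ = x₀² + 316y₀² = 12799² + 316·720² = 163814401 + 163814400 = 327628801
y₁ = 2x₀y₀ = 2·12799·720 = 18430560

Verify: 327628801² - 316·18430560² = 107340631244697601 - 107340631244697600 = 1 ✓

x = 327628801, y = 18430560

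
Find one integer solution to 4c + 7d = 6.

Step 1: Check solvability.
gcd(4, 7) = 1
Since 1 divides 6, solutions exist.

Step 2: Apply extended Euclidean algorithm to find gcd.
We find integers such that 4*x0 + 7*y0 = 1

Step 3: Scale the particular solution.
Multiply by 6/1 = 6:
c = 12, d = -6

Step 4: Verify.
4*(12) + 7*(-6) = 6 = 6 ✓

c = 12, d = -6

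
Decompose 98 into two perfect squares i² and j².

We need to find integers i, j > 0 such that i² + j² = 98.
Trying i = 7: j² = 98 - 7² = 98 - 49 = 49
j = 7
Check: 7² + 7² = 49 + 49 = 98 ✓

98 = 7² + 7²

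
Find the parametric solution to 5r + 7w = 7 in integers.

Step 1: Compute gcd(5, 7) = 1.
Since 1 divides 7, solutions exist.

Step 2: Find a particular solution using extended Euclidean algorithm.
We get r₀ = 21, w₀ = -14.
Check: 5*21 + 7*-14 = 7 = 7 ✓

Step 3: Write the general solution.
r = 21 + (7/1)t = 21 + 7t
w = -14 - (5/1)t = -14 - 5t
for any integer t.

r = 21 + 7t, w = -14 - 5t for integer t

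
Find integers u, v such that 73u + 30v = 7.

Step 1: Check solvability.
gcd(73, 30) = 1
Since 1 divides 7, solutions exist.

Step 2: Apply extended Euclidean algorithm to find gcd.
We find integers such that 73*x0 + 30*y0 = 1

Step 3: Scale the particular solution.
Multiply by 7/1 = 7:
u = 49, v = -119

Step 4: Verify.
73*(49) + 30*(-119) = 7 = 7 ✓

u = 49, v = -119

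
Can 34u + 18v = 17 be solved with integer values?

Step 1: Compute gcd(34, 18).
gcd(34, 18) = 2

Step 2: Check divisibility.
Does 2 divide 17? 17 = 2 x 8 + 1, so no.

By the theorem on linear Diophantine equations, 34u + 18v = 17 has integer solutions if and only if gcd(34, 18) divides 17. Since 2 does not divide 17, no solutions exist.

No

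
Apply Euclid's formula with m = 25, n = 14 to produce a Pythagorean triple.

a = m² - n² = 25² - 14² = 625 - 196 = 429
b = 2mn = 2·25·14 = 700
c = m² + n² = 625 + 196 = 821
Verify: 429² + 700² = 184041 + 490000 = 674041 = 821² ✓

(429, 700, 821)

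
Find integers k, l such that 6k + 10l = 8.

Step 1: Check solvability.
gcd(6, 10) = 2
Since 2 divides 8, solutions exist.

Step 2: Apply extended Euclidean algorithm to find gcd.
We find integers such that 6*x0 + 10*y0 = 2

Step 3: Scale the particular solution.
Multiply by 8/2 = 4:
k = 8, l = -4

Step 4: Verify.
6*(8) + 10*(-4) = 8 = 8 ✓

k = 8, l = -4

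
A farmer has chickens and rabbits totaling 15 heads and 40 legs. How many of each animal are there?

Let c = chickens, r = rabbits.
Heads: c + r = 15
Legs: 2c + 4r = 40
From the first equation, c = 15 - r. Substitute:
2(15 - r) + 4r = 40
30 + 2r = 40
r = (40 - 30)/2 = 5
c = 15 - 5 = 10

Chickens: 10, Rabbits: 5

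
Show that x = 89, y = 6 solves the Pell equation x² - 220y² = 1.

Compute x² = 89² = 7921
Compute 220y² = 220·6² = 220·36 = 7920
x² - 220y² = 7921 - 7920 = 1
Since this equals 1, (89, 6) is a solution.

Yes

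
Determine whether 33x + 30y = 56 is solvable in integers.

Step 1: Compute gcd(33, 30).
gcd(33, 30) = 3

Step 2: Check divisibility.
Does 3 divide 56? 56 = 3 x 18 + 2, so no.

By the theorem on linear Diophantine equations, 33x + 30y = 56 has integer solutions if and only if gcd(33, 30) divides 56. Since 3 does not divide 56, no solutions exist.

No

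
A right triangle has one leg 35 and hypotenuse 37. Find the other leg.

b² = c² - a² = 1369 - 1225 = 144
b = 12

12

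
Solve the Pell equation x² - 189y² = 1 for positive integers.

We seek the smallest positive integers (x, y) with x² - 189y² = 1, i.e., x² = 189y² + 1.
Try successive y values:
y = 1: x² = 189·1² + 1 = 190, not a perfect square
y = 2: x² = 189·2² + 1 = 757, not a perfect square
y = 3: x² = 189·3² + 1 = 1702, not a perfect square
... continuing the search (or via continued fractions) ...
y = 4: x² = 189·4² + 1 = 3025, x = 55 ✓

Verify: 55² - 189·4² = 3025 - 3024 = 1 ✓

x = 55, y = 4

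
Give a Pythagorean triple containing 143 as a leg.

We need the other leg and hypotenuse such that 143² + x² = c².
Take x = 24, c = 145: 143² + 24² = 20449 + 576 = 21025 = 145² ✓
Triple: (143, 24, 145)

(143, 24, 145)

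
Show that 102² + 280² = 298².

Compute a² + b²:
102² + 280² = 10404 + 78400 = 88804
Compute c²:
298² = 88804
Since 88804 = 88804, it is a Pythagorean triple.

Yes, it is a Pythagorean triple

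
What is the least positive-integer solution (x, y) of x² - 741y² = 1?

We seek the smallest positive integers (x, y) with x² - 741y² = 1, i.e., x² = 741y² + 1.
Try successive y values:
y = 1: x² = 741·1² + 1 = 742, not a perfect square
y = 2: x² = 741·2² + 1 = 2965, not a perfect square
y = 3: x² = 741·3² + 1 = 6670, not a perfect square
... continuing the search (or via continued fractions) ...
y = 270108: x² = 741·270108² + 1 = 54062123763025, x = 7352695 ✓

Verify: 7352695² - 741·270108² = 54062123763025 - 54062123763024 = 1 ✓

x = 7352695, y = 270108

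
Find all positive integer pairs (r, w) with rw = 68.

The positive divisors of 68 are: 1, 2, 4, 17, 34, 68.
Each divisor d gives the pair (d, 68/d):
(1, 68), (2, 34), (4, 17), (17, 4), (34, 2), (68, 1)

(1, 68), (2, 34), (4, 17), (17, 4), (34, 2), (68, 1)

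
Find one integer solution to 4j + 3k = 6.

Step 1: Check solvability.
gcd(4, 3) = 1
Since 1 divides 6, solutions exist.

Step 2: Apply extended Euclidean algorithm to find gcd.
We find integers such that 4*x0 + 3*y0 = 1

Step 3: Scale the particular solution.
Multiply by 6/1 = 6:
j = 6, k = -6

Step 4: Verify.
4*(6) + 3*(-6) = 6 = 6 ✓

j = 6, k = -6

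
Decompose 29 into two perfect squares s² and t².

We need to find integers s, t > 0 such that s² + t² = 29.
Trying s = 2: t² = 29 - 2² = 29 - 4 = 25
t = 5
Check: 2² + 5² = 4 + 25 = 29 ✓

29 = 2² + 5²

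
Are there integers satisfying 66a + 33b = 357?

Step 1: Compute gcd(66, 33).
gcd(66, 33) = 33

Step 2: Check divisibility.
Does 33 divide 357? 357 = 33 x 10 + 27, so no.

By the theorem on linear Diophantine equations, 66a + 33b = 357 has integer solutions if and only if gcd(66, 33) divides 357. Since 33 does not divide 357, no solutions exist.

No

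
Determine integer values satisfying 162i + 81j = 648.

Step 1: Check solvability.
gcd(162, 81) = 81
Since 81 divides 648, solutions exist.

Step 2: Apply extended Euclidean algorithm to find gcd.
We find integers such that 162*x0 + 81*y0 = 81

Step 3: Scale the particular solution.
Multiply by 648/81 = 8:
i = 0, j = 8

Step 4: Verify.
162*(0) + 81*(8) = 648 = 648 ✓

i = 0, j = 8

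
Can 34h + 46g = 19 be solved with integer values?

Step 1: Compute gcd(34, 46).
gcd(34, 46) = 2

Step 2: Check divisibility.
Does 2 divide 19? 19 = 2 x 9 + 1, so no.

By the theorem on linear Diophantine equations, 34h + 46g = 19 has integer solutions if and only if gcd(34, 46) divides 19. Since 2 does not divide 19, no solutions exist.

No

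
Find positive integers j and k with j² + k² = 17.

We need to find integers j, k > 0 such that j² + k² = 17.
Trying j = 1: k² = 17 - 1² = 17 - 1 = 16
k = 4
Check: 1² + 4² = 1 + 16 = 17 ✓

17 = 1² + 4²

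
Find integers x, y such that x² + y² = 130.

We need to find integers x, y > 0 such that x² + y² = 130.
Trying x = 3: y² = 130 - 3² = 130 - 9 = 121
y = 11
Check: 3² + 11² = 9 + 121 = 130 ✓

130 = 3² + 11²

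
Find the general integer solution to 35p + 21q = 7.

Step 1: Compute gcd(35, 21) = 7.
Since 7 divides 7, solutions exist.

Step 2: Find a particular solution using extended Euclidean algorithm.
We get p₀ = -1, q₀ = 2.
Check: 35*-1 + 21*2 = 7 = 7 ✓

Step 3: Write the general solution.
p = -1 + (21/7)t = -1 + 3t
q = 2 - (35/7)t = 2 - 5t
for any integer t.

p = -1 + 3t, q = 2 - 5t for integer t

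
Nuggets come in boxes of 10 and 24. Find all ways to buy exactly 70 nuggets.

We need non-negative integers (x, y) with 10x + 24y = 70.
For each x in 0..7, check if 70 - 10x is a non-negative multiple of 24.
x = 7: 24y = 0, y = 0 ✓

(7 boxes of 10, 0 boxes of 24)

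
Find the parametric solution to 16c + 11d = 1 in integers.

Step 1: Compute gcd(16, 11) = 1.
Since 1 divides 1, solutions exist.

Step 2: Find a particular solution using extended Euclidean algorithm.
We get c₀ = -2, d₀ = 3.
Check: 16*-2 + 11*3 = 1 = 1 ✓

Step 3: Write the general solution.
c = -2 + (11/1)t = -2 + 11t
d = 3 - (16/1)t = 3 - 16t
for any integer t.

c = -2 + 11t, d = 3 - 16t for integer t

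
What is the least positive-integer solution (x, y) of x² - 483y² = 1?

We seek the smallest positive integers (x, y) with x² - 483y² = 1, i.e., x² = 483y² + 1.
Try successive y values:
y = 1: x² = 483·1² + 1 = 484, x = 22 ✓

Verify: 22² - 483·1² = 484 - 483 = 1 ✓

x = 22, y = 1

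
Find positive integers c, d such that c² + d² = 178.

Search for c with 178 - c² a perfect square.
c = 3: 178 - 3² = 178 - 9 = 169 = 13² ✓
So c = 3, d = 13.

c = 3, d = 13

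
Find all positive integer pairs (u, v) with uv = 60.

The positive divisors of 60 are: 1, 2, 3, 4, 5, 6, 10, 12, 15, 20, 30, 60.
Each divisor d gives the pair (d, 60/d):
(1, 60), (2, 30), (3, 20), (4, 15), (5, 12), (6, 10), (10, 6), (12, 5), (15, 4), (20, 3), (30, 2), (60, 1)

(1, 60), (2, 30), (3, 20), (4, 15), (5, 12), (6, 10), (10, 6), (12, 5), (15, 4), (20, 3), (30, 2), (60, 1)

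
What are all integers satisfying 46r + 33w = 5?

Step 1: Compute gcd(46, 33) = 1.
Since 1 divides 5, solutions exist.

Step 2: Find a particular solution using extended Euclidean algorithm.
We get r₀ = -25, w₀ = 35.
Check: 46*-25 + 33*35 = 5 = 5 ✓

Step 3: Write the general solution.
r = -25 + (33/1)t = -25 + 33t
w = 35 - (46/1)t = 35 - 46t
for any integer t.

r = -25 + 33t, w = 35 - 46t for integer t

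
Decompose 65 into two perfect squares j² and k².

We need to find integers j, k > 0 such that j² + k² = 65.
Trying j = 1: k² = 65 - 1² = 65 - 1 = 64
k = 8
Check: 1² + 8² = 1 + 64 = 65 ✓

65 = 1² + 8²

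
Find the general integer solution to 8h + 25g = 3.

Step 1: Compute gcd(8, 25) = 1.
Since 1 divides 3, solutions exist.

Step 2: Find a particular solution using extended Euclidean algorithm.
We get h₀ = -9, g₀ = 3.
Check: 8*-9 + 25*3 = 3 = 3 ✓

Step 3: Write the general solution.
h = -9 + (25/1)t = -9 + 25t
g = 3 - (8/1)t = 3 - 8t
for any integer t.

h = -9 + 25t, g = 3 - 8t for integer t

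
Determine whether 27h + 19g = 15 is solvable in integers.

Step 1: Compute gcd(27, 19).
gcd(27, 19) = 1

Step 2: Check divisibility.
Does 1 divide 15? 15 = 1 x 15, so yes.

By the theorem on linear Diophantine equations, 27h + 19g = 15 has integer solutions if and only if gcd(27, 19) divides 15. Since 1 | 15, solutions exist.

Yes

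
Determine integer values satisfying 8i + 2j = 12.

Step 1: Check solvability.
gcd(8, 2) = 2
Since 2 divides 12, solutions exist.

Step 2: Apply extended Euclidean algorithm to find gcd.
We find integers such that 8*x0 + 2*y0 = 2

Step 3: Scale the particular solution.
Multiply by 12/2 = 6:
i = 0, j = 6

Step 4: Verify.
8*(0) + 2*(6) = 12 = 12 ✓

i = 0, j = 6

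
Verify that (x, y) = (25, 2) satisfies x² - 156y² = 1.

Compute x² = 25² = 625
Compute 156y² = 156·2² = 156·4 = 624
x² - 156y² = 625 - 624 = 1
Since this equals 1, (25, 2) is a solution.

Yes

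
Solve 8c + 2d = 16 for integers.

Step 1: Check solvability.
gcd(8, 2) = 2
Since 2 divides 16, solutions exist.

Step 2: Apply extended Euclidean algorithm to find gcd.
We find integers such that 8*x0 + 2*y0 = 2

Step 3: Scale the particular solution.
Multiply by 16/2 = 8:
c = 0, d = 8

Step 4: Verify.
8*(0) + 2*(8) = 16 = 16 ✓

c = 0, d = 8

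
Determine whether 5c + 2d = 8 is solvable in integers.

Step 1: Compute gcd(5, 2).
gcd(5, 2) = 1

Step 2: Check divisibility.
Does 1 divide 8? 8 = 1 x 8, so yes.

By the theorem on linear Diophantine equations, 5c + 2d = 8 has integer solutions if and only if gcd(5, 2) divides 8. Since 1 | 8, solutions exist.

Yes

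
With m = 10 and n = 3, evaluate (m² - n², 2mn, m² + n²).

a = m² - n² = 100 - 9 = 91
b = 2mn = 2·10·3 = 60
c = m² + n² = 100 + 9 = 109
Verify: 91² + 60² = 8281 + 3600 = 11881 = 109² ✓

(91, 60, 109)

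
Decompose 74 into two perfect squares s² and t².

We need to find integers s, t > 0 such that s² + t² = 74.
Trying s = 5: t² = 74 - 5² = 74 - 25 = 49
t = 7
Check: 5² + 7² = 25 + 49 = 74 ✓

74 = 5² + 7²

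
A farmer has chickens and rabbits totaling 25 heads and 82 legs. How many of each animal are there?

Let c = chickens, r = rabbits.
Heads: c + r = 25
Legs: 2c + 4r = 82
From the first equation, c = 25 - r. Substitute:
2(25 - r) + 4r = 82
50 + 2r = 82
r = (82 - 50)/2 = 16
c = 25 - 16 = 9

Chickens: 9, Rabbits: 16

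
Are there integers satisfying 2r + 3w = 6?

Step 1: Compute gcd(2, 3).
gcd(2, 3) = 1

Step 2: Check divisibility.
Does 1 divide 6? 6 = 1 x 6, so yes.

By the theorem on linear Diophantine equations, 2r + 3w = 6 has integer solutions if and only if gcd(2, 3) divides 6. Since 1 | 6, solutions exist.

Yes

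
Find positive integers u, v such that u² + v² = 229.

Search for u with 229 - u² a perfect square.
u = 2: 229 - 2² = 229 - 4 = 225 = 15² ✓
So u = 2, v = 15.

u = 2, v = 15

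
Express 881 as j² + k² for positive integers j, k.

We need to find integers j, k > 0 such that j² + k² = 881.
Trying j = 16: k² = 881 - 16² = 881 - 256 = 625
k = 25
Check: 16² + 25² = 256 + 625 = 881 ✓

881 = 16² + 25²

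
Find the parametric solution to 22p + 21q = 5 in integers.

Step 1: Compute gcd(22, 21) = 1.
Since 1 divides 5, solutions exist.

Step 2: Find a particular solution using extended Euclidean algorithm.
We get p₀ = 5, q₀ = -5.
Check: 22*5 + 21*-5 = 5 = 5 ✓

Step 3: Write the general solution.
p = 5 + (21/1)t = 5 + 21t
q = -5 - (22/1)t = -5 - 22t
for any integer t.

p = 5 + 21t, q = -5 - 22t for integer t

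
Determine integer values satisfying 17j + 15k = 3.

Step 1: Check solvability.
gcd(17, 15) = 1
Since 1 divides 3, solutions exist.

Step 2: Apply extended Euclidean algorithm to find gcd.
We find integers such that 17*x0 + 15*y0 = 1

Step 3: Scale the particular solution.
Multiply by 3/1 = 3:
j = -21, k = 24

Step 4: Verify.
17*(-21) + 15*(24) = 3 = 3 ✓

j = -21, k = 24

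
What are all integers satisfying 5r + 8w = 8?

Step 1: Compute gcd(5, 8) = 1.
Since 1 divides 8, solutions exist.

Step 2: Find a particular solution using extended Euclidean algorithm.
We get r₀ = -24, w₀ = 16.
Check: 5*-24 + 8*16 = 8 = 8 ✓

Step 3: Write the general solution.
r = -24 + (8/1)t = -24 + 8t
w = 16 - (5/1)t = 16 - 5t
for any integer t.

r = -24 + 8t, w = 16 - 5t for integer t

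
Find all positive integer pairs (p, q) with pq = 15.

The positive divisors of 15 are: 1, 3, 5, 15.
Each divisor d gives the pair (d, 15/d):
(1, 15), (3, 5), (5, 3), (15, 1)

(1, 15), (3, 5), (5, 3), (15, 1)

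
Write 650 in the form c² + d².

We need to find integers c, d > 0 such that c² + d² = 650.
Trying c = 5: d² = 650 - 5² = 650 - 25 = 625
d = 25
Check: 5² + 25² = 25 + 625 = 650 ✓

650 = 5² + 25²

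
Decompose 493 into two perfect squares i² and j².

We need to find integers i, j > 0 such that i² + j² = 493.
Trying i = 3: j² = 493 - 3² = 493 - 9 = 484
j = 22
Check: 3² + 22² = 9 + 484 = 493 ✓

493 = 3² + 22²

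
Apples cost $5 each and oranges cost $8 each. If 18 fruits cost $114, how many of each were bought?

Let a = apples, o = oranges.
a + o = 18
5a + 8o = 114
Substitute o = 18 - a:
5a + 8(18 - a) = 114
(5 - 8)a = 114 - 144
-3a = -30
a = 10, o = 18 - 10 = 8

Apples: 10, Oranges: 8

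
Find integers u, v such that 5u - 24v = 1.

Step 1: Check solvability.
gcd(5, 24) = 1
Since 1 divides 1, solutions exist.

Step 2: Apply extended Euclidean algorithm to find gcd.
We find integers such that 5*x0 + 24*y0 = 1

Step 3: Scale the particular solution.
Multiply by 1/1 = 1:
u = 5, v = 1

Step 4: Verify.
5*(5) - 24*(1) = 1 = 1 ✓

u = 5, v = 1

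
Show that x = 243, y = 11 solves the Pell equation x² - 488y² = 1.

Compute x² = 243² = 59049
Compute 488y² = 488·11² = 488·121 = 59048
x² - 488y² = 59049 - 59048 = 1
Since this equals 1, (243, 11) is a solution.

Yes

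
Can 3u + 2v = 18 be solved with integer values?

Step 1: Compute gcd(3, 2).
gcd(3, 2) = 1

Step 2: Check divisibility.
Does 1 divide 18? 18 = 1 x 18, so yes.

By the theorem on linear Diophantine equations, 3u + 2v = 18 has integer solutions if and only if gcd(3, 2) divides 18. Since 1 | 18, solutions exist.

Yes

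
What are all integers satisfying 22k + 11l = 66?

Step 1: Compute gcd(22, 11) = 11.
Since 11 divides 66, solutions exist.

Step 2: Find a particular solution using extended Euclidean algorithm.
We get k₀ = 0, l₀ = 6.
Check: 22*0 + 11*6 = 66 = 66 ✓

Step 3: Write the general solution.
k = 0 + (11/11)t = 0 + 1t
l = 6 - (22/11)t = 6 - 2t
for any integer t.

k = 0 + 1t, l = 6 - 2t for integer t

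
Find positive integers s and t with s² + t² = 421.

We need to find integers s, t > 0 such that s² + t² = 421.
Trying s = 14: t² = 421 - 14² = 421 - 196 = 225
t = 15
Check: 14² + 15² = 196 + 225 = 421 ✓

421 = 14² + 15²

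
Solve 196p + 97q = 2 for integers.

Step 1: Check solvability.
gcd(196, 97) = 1
Since 1 divides 2, solutions exist.

Step 2: Apply extended Euclidean algorithm to find gcd.
We find integers such that 196*x0 + 97*y0 = 1

Step 3: Scale the particular solution.
Multiply by 2/1 = 2:
p = -96, q = 194

Step 4: Verify.
196*(-96) + 97*(194) = 2 = 2 ✓

p = -96, q = 194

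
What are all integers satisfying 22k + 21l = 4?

Step 1: Compute gcd(22, 21) = 1.
Since 1 divides 4, solutions exist.

Step 2: Find a particular solution using extended Euclidean algorithm.
We get k₀ = 4, l₀ = -4.
Check: 22*4 + 21*-4 = 4 = 4 ✓

Step 3: Write the general solution.
k = 4 + (21/1)t = 4 + 21t
l = -4 - (22/1)t = -4 - 22t
for any integer t.

k = 4 + 21t, l = -4 - 22t for integer t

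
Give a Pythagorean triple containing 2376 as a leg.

We need the other leg and hypotenuse such that 2376² + x² = c².
Take x = 1218, c = 2670: 2376² + 1218² = 5645376 + 1483524 = 7128900 = 2670² ✓
Triple: (1218, 2376, 2670)

(1218, 2376, 2670)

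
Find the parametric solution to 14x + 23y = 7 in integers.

Step 1: Compute gcd(14, 23) = 1.
Since 1 divides 7, solutions exist.

Step 2: Find a particular solution using extended Euclidean algorithm.
We get x₀ = 35, y₀ = -21.
Check: 14*35 + 23*-21 = 7 = 7 ✓

Step 3: Write the general solution.
x = 35 + (23/1)t = 35 + 23t
y = -21 - (14/1)t = -21 - 14t
for any integer t.

x = 35 + 23t, y = -21 - 14t for integer t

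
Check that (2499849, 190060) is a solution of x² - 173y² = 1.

Compute x² = 2499849² = 6249245022801
Compute 173y² = 173·190060² = 173·36122803600 = 6249245022800
x² - 173y² = 6249245022801 - 6249245022800 = 1
Since this equals 1, (2499849, 190060) is a solution.

Yes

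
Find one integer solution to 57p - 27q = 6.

Step 1: Check solvability.
gcd(57, 27) = 3
Since 3 divides 6, solutions exist.

Step 2: Apply extended Euclidean algorithm to find gcd.
We find integers such that 57*x0 + 27*y0 = 3

Step 3: Scale the particular solution.
Multiply by 6/3 = 2:
p = 2, q = 4

Step 4: Verify.
57*(2) - 27*(4) = 6 = 6 ✓

p = 2, q = 4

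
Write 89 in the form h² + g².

We need to find integers h, g > 0 such that h² + g² = 89.
Trying h = 5: g² = 89 - 5² = 89 - 25 = 64
g = 8
Check: 5² + 8² = 25 + 64 = 89 ✓

89 = 5² + 8²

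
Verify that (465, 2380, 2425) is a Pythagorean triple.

Compute a² + b²:
465² + 2380² = 216225 + 5664400 = 5880625
Compute c²:
2425² = 5880625
Since 5880625 = 5880625, it is a Pythagorean triple.

Yes, it is a Pythagorean triple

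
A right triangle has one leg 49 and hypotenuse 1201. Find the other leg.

b² = c² - a² = 1442401 - 2401 = 1440000
b = 1200

1200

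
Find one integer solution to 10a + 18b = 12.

Step 1: Check solvability.
gcd(10, 18) = 2
Since 2 divides 12, solutions exist.

Step 2: Apply extended Euclidean algorithm to find gcd.
We find integers such that 10*x0 + 18*y0 = 2

Step 3: Scale the particular solution.
Multiply by 12/2 = 6:
a = 12, b = -6

Step 4: Verify.
10*(12) + 18*(-6) = 12 = 12 ✓

a = 12, b = -6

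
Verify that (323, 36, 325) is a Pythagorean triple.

Compute a² + b²:
323² + 36² = 104329 + 1296 = 105625
Compute c²:
325² = 105625
Since 105625 = 105625, it is a Pythagorean triple.

Yes, it is a Pythagorean triple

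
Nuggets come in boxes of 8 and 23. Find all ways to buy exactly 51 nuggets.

We need non-negative integers (x, y) with 8x + 23y = 51.
For each x in 0..6, check if 51 - 8x is a non-negative multiple of 23.
No x yields an integer y ≥ 0.

No solution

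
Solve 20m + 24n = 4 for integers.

Step 1: Check solvability.
gcd(20, 24) = 4
Since 4 divides 4, solutions exist.

Step 2: Apply extended Euclidean algorithm to find gcd.
We find integers such that 20*x0 + 24*y0 = 4

Step 3: Scale the particular solution.
Multiply by 4/4 = 1:
m = -1, n = 1

Step 4: Verify.
20*(-1) + 24*(1) = 4 = 4 ✓

m = -1, n = 1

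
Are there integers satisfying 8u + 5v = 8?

Step 1: Compute gcd(8, 5).
gcd(8, 5) = 1

Step 2: Check divisibility.
Does 1 divide 8? 8 = 1 x 8, so yes.

By the theorem on linear Diophantine equations, 8u + 5v = 8 has integer solutions if and only if gcd(8, 5) divides 8. Since 1 | 8, solutions exist.

Yes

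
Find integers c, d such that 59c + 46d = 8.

Step 1: Check solvability.
gcd(59, 46) = 1
Since 1 divides 8, solutions exist.

Step 2: Apply extended Euclidean algorithm to find gcd.
We find integers such that 59*x0 + 46*y0 = 1

Step 3: Scale the particular solution.
Multiply by 8/1 = 8:
c = -56, d = 72

Step 4: Verify.
59*(-56) + 46*(72) = 8 = 8 ✓

c = -56, d = 72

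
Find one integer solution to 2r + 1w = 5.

Step 1: Check solvability.
gcd(2, 1) = 1
Since 1 divides 5, solutions exist.

Step 2: Apply extended Euclidean algorithm to find gcd.
We find integers such that 2*x0 + 1*y0 = 1

Step 3: Scale the particular solution.
Multiply by 5/1 = 5:
r = 0, w = 5

Step 4: Verify.
2*(0) + 1*(5) = 5 = 5 ✓

r = 0, w = 5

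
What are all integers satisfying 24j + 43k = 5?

Step 1: Compute gcd(24, 43) = 1.
Since 1 divides 5, solutions exist.

Step 2: Find a particular solution using extended Euclidean algorithm.
We get j₀ = 45, k₀ = -25.
Check: 24*45 + 43*-25 = 5 = 5 ✓

Step 3: Write the general solution.
j = 45 + (43/1)t = 45 + 43t
k = -25 - (24/1)t = -25 - 24t
for any integer t.

j = 45 + 43t, k = -25 - 24t for integer t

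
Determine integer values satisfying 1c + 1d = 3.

Step 1: Check solvability.
gcd(1, 1) = 1
Since 1 divides 3, solutions exist.

Step 2: Apply extended Euclidean algorithm to find gcd.
We find integers such that 1*x0 + 1*y0 = 1

Step 3: Scale the particular solution.
Multiply by 3/1 = 3:
c = 0, d = 3

Step 4: Verify.
1*(0) + 1*(3) = 3 = 3 ✓

c = 0, d = 3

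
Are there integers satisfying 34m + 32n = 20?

Step 1: Compute gcd(34, 32).
gcd(34, 32) = 2

Step 2: Check divisibility.
Does 2 divide 20? 20 = 2 x 10, so yes.

By the theorem on linear Diophantine equations, 34m + 32n = 20 has integer solutions if and only if gcd(34, 32) divides 20. Since 2 | 20, solutions exist.

Yes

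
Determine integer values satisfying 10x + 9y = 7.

Step 1: Check solvability.
gcd(10, 9) = 1
Since 1 divides 7, solutions exist.

Step 2: Apply extended Euclidean algorithm to find gcd.
We find integers such that 10*x0 + 9*y0 = 1

Step 3: Scale the particular solution.
Multiply by 7/1 = 7:
x = 7, y = -7

Step 4: Verify.
10*(7) + 9*(-7) = 7 = 7 ✓

x = 7, y = -7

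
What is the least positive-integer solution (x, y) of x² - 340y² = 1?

We seek the smallest positive integers (x, y) with x² - 340y² = 1, i.e., x² = 340y² + 1.
Try successive y values:
y = 1: x² = 340·1² + 1 = 341, not a perfect square
y = 2: x² = 340·2² + 1 = 1361, not a perfect square
y = 3: x² = 340·3² + 1 = 3061, not a perfect square
... continuing the search (or via continued fractions) ...
y = 15498: x² = 340·15498² + 1 = 81663921361, x = 285769 ✓

Verify: 285769² - 340·15498² = 81663921361 - 81663921360 = 1 ✓

x = 285769, y = 15498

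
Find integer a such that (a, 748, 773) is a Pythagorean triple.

a² = c² - b² = 773² - 748² = 597529 - 559504 = 38025
a = sqrt(38025) = 195

195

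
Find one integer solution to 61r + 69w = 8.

Step 1: Check solvability.
gcd(61, 69) = 1
Since 1 divides 8, solutions exist.

Step 2: Apply extended Euclidean algorithm to find gcd.
We find integers such that 61*x0 + 69*y0 = 1

Step 3: Scale the particular solution.
Multiply by 8/1 = 8:
r = -208, w = 184

Step 4: Verify.
61*(-208) + 69*(184) = 8 = 8 ✓

r = -208, w = 184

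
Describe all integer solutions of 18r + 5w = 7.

Step 1: Compute gcd(18, 5) = 1.
Since 1 divides 7, solutions exist.

Step 2: Find a particular solution using extended Euclidean algorithm.
We get r₀ = 14, w₀ = -49.
Check: 18*14 + 5*-49 = 7 = 7 ✓

Step 3: Write the general solution.
r = 14 + (5/1)t = 14 + 5t
w = -49 - (18/1)t = -49 - 18t
for any integer t.

r = 14 + 5t, w = -49 - 18t for integer t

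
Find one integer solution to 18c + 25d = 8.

Step 1: Check solvability.
gcd(18, 25) = 1
Since 1 divides 8, solutions exist.

Step 2: Apply extended Euclidean algorithm to find gcd.
We find integers such that 18*x0 + 25*y0 = 1

Step 3: Scale the particular solution.
Multiply by 8/1 = 8:
c = 56, d = -40

Step 4: Verify.
18*(56) + 25*(-40) = 8 = 8 ✓

c = 56, d = -40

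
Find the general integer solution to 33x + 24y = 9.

Step 1: Compute gcd(33, 24) = 3.
Since 3 divides 9, solutions exist.

Step 2: Find a particular solution using extended Euclidean algorithm.
We get x₀ = 9, y₀ = -12.
Check: 33*9 + 24*-12 = 9 = 9 ✓

Step 3: Write the general solution.
x = 9 + (24/3)t = 9 + 8t
y = -12 - (33/3)t = -12 - 11t
for any integer t.

x = 9 + 8t, y = -12 - 11t for integer t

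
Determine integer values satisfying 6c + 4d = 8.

Step 1: Check solvability.
gcd(6, 4) = 2
Since 2 divides 8, solutions exist.

Step 2: Apply extended Euclidean algorithm to find gcd.
We find integers such that 6*x0 + 4*y0 = 2

Step 3: Scale the particular solution.
Multiply by 8/2 = 4:
c = 4, d = -4

Step 4: Verify.
6*(4) + 4*(-4) = 8 = 8 ✓

c = 4, d = -4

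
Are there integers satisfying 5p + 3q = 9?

Step 1: Compute gcd(5, 3).
gcd(5, 3) = 1

Step 2: Check divisibility.
Does 1 divide 9? 9 = 1 x 9, so yes.

By the theorem on linear Diophantine equations, 5p + 3q = 9 has integer solutions if and only if gcd(5, 3) divides 9. Since 1 | 9, solutions exist.

Yes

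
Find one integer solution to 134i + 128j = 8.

Step 1: Check solvability.
gcd(134, 128) = 2
Since 2 divides 8, solutions exist.

Step 2: Apply extended Euclidean algorithm to find gcd.
We find integers such that 134*x0 + 128*y0 = 2

Step 3: Scale the particular solution.
Multiply by 8/2 = 4:
i = -84, j = 88

Step 4: Verify.
134*(-84) + 128*(88) = 8 = 8 ✓

i = -84, j = 88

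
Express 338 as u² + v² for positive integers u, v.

We need to find integers u, v > 0 such that u² + v² = 338.
Trying u = 7: v² = 338 - 7² = 338 - 49 = 289
v = 17
Check: 7² + 17² = 49 + 289 = 338 ✓

338 = 7² + 17²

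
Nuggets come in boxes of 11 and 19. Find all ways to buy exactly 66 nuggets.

We need non-negative integers (x, y) with 11x + 19y = 66.
For each x in 0..6, check if 66 - 11x is a non-negative multiple of 19.
x = 6: 19y = 0, y = 0 ✓

(6 boxes of 11, 0 boxes of 19)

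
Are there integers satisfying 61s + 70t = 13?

Step 1: Compute gcd(61, 70).
gcd(61, 70) = 1

Step 2: Check divisibility.
Does 1 divide 13? 13 = 1 x 13, so yes.

By the theorem on linear Diophantine equations, 61s + 70t = 13 has integer solutions if and only if gcd(61, 70) divides 13. Since 1 | 13, solutions exist.

Yes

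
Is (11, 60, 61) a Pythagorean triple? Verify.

Compute a² + b² = 11² + 60² = 121 + 3600 = 3721
Compute c² = 61² = 3721
Since 3721 = 3721, confirmed.

Yes, it is a Pythagorean triple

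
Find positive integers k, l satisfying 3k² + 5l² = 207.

Try small values of k and check whether (207 - 3k²)/5 is a perfect square.
k = 3: 3·3² = 27, so 5l² = 207 - 27 = 180, giving l² = 36, l = 6.
Check: 3·3² + 5·6² = 27 + 180 = 207 ✓

k = 3, l = 6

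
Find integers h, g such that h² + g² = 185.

We need to find integers h, g > 0 such that h² + g² = 185.
Trying h = 4: g² = 185 - 4² = 185 - 16 = 169
g = 13
Check: 4² + 13² = 16 + 169 = 185 ✓

185 = 4² + 13²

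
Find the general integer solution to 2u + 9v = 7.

Step 1: Compute gcd(2, 9) = 1.
Since 1 divides 7, solutions exist.

Step 2: Find a particular solution using extended Euclidean algorithm.
We get u₀ = -28, v₀ = 7.
Check: 2*-28 + 9*7 = 7 = 7 ✓

Step 3: Write the general solution.
u = -28 + (9/1)t = -28 + 9t
v = 7 - (2/1)t = 7 - 2t
for any integer t.

u = -28 + 9t, v = 7 - 2t for integer t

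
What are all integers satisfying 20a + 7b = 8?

Step 1: Compute gcd(20, 7) = 1.
Since 1 divides 8, solutions exist.

Step 2: Find a particular solution using extended Euclidean algorithm.
We get a₀ = -8, b₀ = 24.
Check: 20*-8 + 7*24 = 8 = 8 ✓

Step 3: Write the general solution.
a = -8 + (7/1)t = -8 + 7t
b = 24 - (20/1)t = 24 - 20t
for any integer t.

a = -8 + 7t, b = 24 - 20t for integer t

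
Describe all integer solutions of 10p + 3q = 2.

Step 1: Compute gcd(10, 3) = 1.
Since 1 divides 2, solutions exist.

Step 2: Find a particular solution using extended Euclidean algorithm.
We get p₀ = 2, q₀ = -6.
Check: 10*2 + 3*-6 = 2 = 2 ✓

Step 3: Write the general solution.
p = 2 + (3/1)t = 2 + 3t
q = -6 - (10/1)t = -6 - 10t
for any integer t.

p = 2 + 3t, q = -6 - 10t for integer t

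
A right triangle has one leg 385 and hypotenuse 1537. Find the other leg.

b² = c² - a² = 2362369 - 148225 = 2214144
b = 1488

1488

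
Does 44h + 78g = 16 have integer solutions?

Step 1: Compute gcd(44, 78).
gcd(44, 78) = 2

Step 2: Check divisibility.
Does 2 divide 16? 16 = 2 x 8, so yes.

By the theorem on linear Diophantine equations, 44h + 78g = 16 has integer solutions if and only if gcd(44, 78) divides 16. Since 2 | 16, solutions exist.

Yes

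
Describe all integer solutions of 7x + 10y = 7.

Step 1: Compute gcd(7, 10) = 1.
Since 1 divides 7, solutions exist.

Step 2: Find a particular solution using extended Euclidean algorithm.
We get x₀ = 21, y₀ = -14.
Check: 7*21 + 10*-14 = 7 = 7 ✓

Step 3: Write the general solution.
x = 21 + (10/1)t = 21 + 10t
y = -14 - (7/1)t = -14 - 7t
for any integer t.

x = 21 + 10t, y = -14 - 7t for integer t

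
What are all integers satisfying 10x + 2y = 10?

Step 1: Compute gcd(10, 2) = 2.
Since 2 divides 10, solutions exist.

Step 2: Find a particular solution using extended Euclidean algorithm.
We get x₀ = 0, y₀ = 5.
Check: 10*0 + 2*5 = 10 = 10 ✓

Step 3: Write the general solution.
x = 0 + (2/2)t = 0 + 1t
y = 5 - (10/2)t = 5 - 5t
for any integer t.

x = 0 + 1t, y = 5 - 5t for integer t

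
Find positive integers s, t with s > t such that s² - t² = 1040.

Factor: s² - t² = (s+t)(s-t) = 1040.
We need two factors of 1040 with the same parity.
Use s+t = 520 and s-t = 2 (product 520·2 = 1040).
Adding: 2s = 522, so s = 261.
Subtracting: 2t = 518, so t = 259.
Check: 261² - 259² = 68121 - 67081 = 1040 ✓

s = 261, t = 259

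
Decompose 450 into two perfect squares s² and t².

We need to find integers s, t > 0 such that s² + t² = 450.
Trying s = 3: t² = 450 - 3² = 450 - 9 = 441
t = 21
Check: 3² + 21² = 9 + 441 = 450 ✓

450 = 3² + 21²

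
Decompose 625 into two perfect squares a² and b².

We need to find integers a, b > 0 such that a² + b² = 625.
Trying a = 7: b² = 625 - 7² = 625 - 49 = 576
b = 24
Check: 7² + 24² = 49 + 576 = 625 ✓

625 = 7² + 24²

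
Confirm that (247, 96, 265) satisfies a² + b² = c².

Compute a² + b² = 247² + 96² = 61009 + 9216 = 70225
Compute c² = 265² = 70225
Since 70225 = 70225, confirmed.

Yes, it is a Pythagorean triple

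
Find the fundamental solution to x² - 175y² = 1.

We seek the smallest positive integers (x, y) with x² - 175y² = 1, i.e., x² = 175y² + 1.
Try successive y values:
y = 1: x² = 175·1² + 1 = 176, not a perfect square
y = 2: x² = 175·2² + 1 = 701, not a perfect square
y = 3: x² = 175·3² + 1 = 1576, not a perfect square
... continuing the search (or via continued fractions) ...
y = 153: x² = 175·153² + 1 = 4096576, x = 2024 ✓

Verify: 2024² - 175·153² = 4096576 - 4096575 = 1 ✓

x = 2024, y = 153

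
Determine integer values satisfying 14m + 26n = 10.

Step 1: Check solvability.
gcd(14, 26) = 2
Since 2 divides 10, solutions exist.

Step 2: Apply extended Euclidean algorithm to find gcd.
We find integers such that 14*x0 + 26*y0 = 2

Step 3: Scale the particular solution.
Multiply by 10/2 = 5:
m = 10, n = -5

Step 4: Verify.
14*(10) + 26*(-5) = 10 = 10 ✓

m = 10, n = -5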